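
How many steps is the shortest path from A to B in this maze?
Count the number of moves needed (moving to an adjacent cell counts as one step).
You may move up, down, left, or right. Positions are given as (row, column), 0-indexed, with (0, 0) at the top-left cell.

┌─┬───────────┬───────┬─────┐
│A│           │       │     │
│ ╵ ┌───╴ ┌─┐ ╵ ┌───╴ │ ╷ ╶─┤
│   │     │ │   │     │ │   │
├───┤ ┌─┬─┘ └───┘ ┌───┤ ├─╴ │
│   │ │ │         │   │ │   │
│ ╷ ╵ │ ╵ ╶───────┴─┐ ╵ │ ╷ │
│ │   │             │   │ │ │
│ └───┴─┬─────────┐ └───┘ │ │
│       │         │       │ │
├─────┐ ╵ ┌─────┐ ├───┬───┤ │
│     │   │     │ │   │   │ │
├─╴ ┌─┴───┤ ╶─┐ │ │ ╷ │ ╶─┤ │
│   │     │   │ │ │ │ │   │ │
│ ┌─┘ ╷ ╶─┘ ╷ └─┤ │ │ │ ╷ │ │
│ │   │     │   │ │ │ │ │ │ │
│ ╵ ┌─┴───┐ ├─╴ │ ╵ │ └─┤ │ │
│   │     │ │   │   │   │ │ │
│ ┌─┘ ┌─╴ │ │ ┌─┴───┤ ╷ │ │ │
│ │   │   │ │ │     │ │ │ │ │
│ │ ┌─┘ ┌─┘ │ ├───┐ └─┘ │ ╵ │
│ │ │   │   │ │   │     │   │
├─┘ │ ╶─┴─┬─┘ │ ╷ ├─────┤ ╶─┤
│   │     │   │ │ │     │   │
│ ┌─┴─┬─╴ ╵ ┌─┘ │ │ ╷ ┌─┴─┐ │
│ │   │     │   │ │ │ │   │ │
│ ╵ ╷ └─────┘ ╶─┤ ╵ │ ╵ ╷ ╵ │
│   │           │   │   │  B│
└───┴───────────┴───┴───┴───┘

Using BFS to find shortest path:
Start: (0, 0), End: (13, 13)
Path found:
(0,0) → (1,0) → (1,1) → (0,1) → (0,2) → (0,3) → (0,4) → (0,5) → (0,6) → (1,6) → (1,7) → (0,7) → (0,8) → (0,9) → (0,10) → (1,10) → (1,9) → (1,8) → (2,8) → (2,7) → (2,6) → (2,5) → (2,4) → (3,4) → (3,5) → (3,6) → (3,7) → (3,8) → (3,9) → (4,9) → (4,10) → (4,11) → (4,12) → (3,12) → (2,12) → (2,13) → (3,13) → (4,13) → (5,13) → (6,13) → (7,13) → (8,13) → (9,13) → (10,13) → (10,12) → (11,12) → (11,13) → (12,13) → (13,13)
Number of steps: 48

Solution:

┌─┬───────────┬───────┬─────┐
│A│↱ → → → → ↓│↱ → → ↓│     │
│ ╵ ┌───╴ ┌─┐ ╵ ┌───╴ │ ╷ ╶─┤
│↳ ↑│     │ │↳ ↑│↓ ← ↲│ │   │
├───┤ ┌─┬─┘ └───┘ ┌───┤ ├─╴ │
│   │ │ │↓ ← ← ← ↲│   │ │↱ ↓│
│ ╷ ╵ │ ╵ ╶───────┴─┐ ╵ │ ╷ │
│ │   │  ↳ → → → → ↓│   │↑│↓│
│ └───┴─┬─────────┐ └───┘ │ │
│       │         │↳ → → ↑│↓│
├─────┐ ╵ ┌─────┐ ├───┬───┤ │
│     │   │     │ │   │   │↓│
├─╴ ┌─┴───┤ ╶─┐ │ │ ╷ │ ╶─┤ │
│   │     │   │ │ │ │ │   │↓│
│ ┌─┘ ╷ ╶─┘ ╷ └─┤ │ │ │ ╷ │ │
│ │   │     │   │ │ │ │ │ │↓│
│ ╵ ┌─┴───┐ ├─╴ │ ╵ │ └─┤ │ │
│   │     │ │   │   │   │ │↓│
│ ┌─┘ ┌─╴ │ │ ┌─┴───┤ ╷ │ │ │
│ │   │   │ │ │     │ │ │ │↓│
│ │ ┌─┘ ┌─┘ │ ├───┐ └─┘ │ ╵ │
│ │ │   │   │ │   │     │↓ ↲│
├─┘ │ ╶─┴─┬─┘ │ ╷ ├─────┤ ╶─┤
│   │     │   │ │ │     │↳ ↓│
│ ┌─┴─┬─╴ ╵ ┌─┘ │ │ ╷ ┌─┴─┐ │
│ │   │     │   │ │ │ │   │↓│
│ ╵ ╷ └─────┘ ╶─┤ ╵ │ ╵ ╷ ╵ │
│   │           │   │   │  B│
└───┴───────────┴───┴───┴───┘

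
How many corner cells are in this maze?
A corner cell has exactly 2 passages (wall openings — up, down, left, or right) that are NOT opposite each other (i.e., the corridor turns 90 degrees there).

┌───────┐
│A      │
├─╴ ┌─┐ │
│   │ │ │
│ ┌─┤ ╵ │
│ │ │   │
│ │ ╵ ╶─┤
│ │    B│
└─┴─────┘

Counting corner cells (2 non-opposite passages):
Total corners: 5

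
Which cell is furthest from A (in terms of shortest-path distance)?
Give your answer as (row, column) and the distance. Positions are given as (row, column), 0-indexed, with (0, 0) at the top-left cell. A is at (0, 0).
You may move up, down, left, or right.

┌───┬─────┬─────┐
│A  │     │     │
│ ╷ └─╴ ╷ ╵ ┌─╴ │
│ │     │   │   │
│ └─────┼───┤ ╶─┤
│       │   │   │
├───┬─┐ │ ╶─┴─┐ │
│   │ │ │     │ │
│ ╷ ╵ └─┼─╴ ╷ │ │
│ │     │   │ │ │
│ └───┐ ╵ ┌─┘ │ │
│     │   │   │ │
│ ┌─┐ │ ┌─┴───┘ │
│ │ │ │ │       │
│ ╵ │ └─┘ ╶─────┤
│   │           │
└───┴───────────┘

Computing BFS distances from A to all cells:
Furthest cell: (5, 5)
Distance: 44 steps

Path from A to the furthest cell:

┌───┬─────┬─────┐
│A ↓│  ↱ ↓│↱ → ↓│
│ ╷ └─╴ ╷ ╵ ┌─╴ │
│ │↳ → ↑│↳ ↑│↓ ↲│
│ └─────┼───┤ ╶─┤
│       │   │↳ ↓│
├───┬─┐ │ ╶─┴─┐ │
│↱ ↓│ │ │  ↱ ↓│↓│
│ ╷ ╵ └─┼─╴ ╷ │ │
│↑│↳ → ↓│↱ ↑│↓│↓│
│ └───┐ ╵ ┌─┘ │ │
│↑ ← ↰│↳ ↑│B ↲│↓│
│ ┌─┐ │ ┌─┴───┘ │
│ │ │↑│ │↓ ← ← ↲│
│ ╵ │ └─┘ ╶─────┤
│   │↑ ← ↲      │
└───┴───────────┘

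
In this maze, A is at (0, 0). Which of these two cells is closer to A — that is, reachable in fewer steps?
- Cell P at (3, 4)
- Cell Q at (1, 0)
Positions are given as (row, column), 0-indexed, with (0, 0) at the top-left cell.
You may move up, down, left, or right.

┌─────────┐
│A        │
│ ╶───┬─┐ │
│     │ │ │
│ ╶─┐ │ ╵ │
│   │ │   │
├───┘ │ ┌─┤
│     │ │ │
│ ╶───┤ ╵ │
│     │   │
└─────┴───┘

Shortest path A → P at (3, 4): 11 steps
Shortest path A → Q at (1, 0): 1 steps

Q is closer (1 steps vs 11 steps).

Path to P:

┌─────────┐
│A → → → ↓│
│ ╶───┬─┐ │
│     │ │↓│
│ ╶─┐ │ ╵ │
│   │ │↓ ↲│
├───┘ │ ┌─┤
│     │↓│P│
│ ╶───┤ ╵ │
│     │↳ ↑│
└─────┴───┘

Path to Q:

┌─────────┐
│A        │
│ ╶───┬─┐ │
│Q    │ │ │
│ ╶─┐ │ ╵ │
│   │ │   │
├───┘ │ ┌─┤
│     │ │ │
│ ╶───┤ ╵ │
│     │   │
└─────┴───┘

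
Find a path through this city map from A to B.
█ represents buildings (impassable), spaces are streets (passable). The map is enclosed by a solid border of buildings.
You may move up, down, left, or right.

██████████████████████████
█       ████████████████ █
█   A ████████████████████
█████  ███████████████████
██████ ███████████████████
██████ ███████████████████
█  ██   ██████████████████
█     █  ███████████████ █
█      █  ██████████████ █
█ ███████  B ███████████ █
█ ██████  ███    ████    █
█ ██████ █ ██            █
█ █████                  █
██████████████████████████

Finding the shortest path from A to B:
Movement: cardinal only
Path length: 14 steps
Directions: right → down → right → down → down → down → right → down → right → down → right → down → right → right

Solution:

██████████████████████████
█       ████████████████ █
█   A↓████████████████████
█████↳↓███████████████████
██████↓███████████████████
██████↓███████████████████
█  ██ ↳↓██████████████████
█     █↳↓███████████████ █
█      █↳↓██████████████ █
█ ███████↳→B ███████████ █
█ ██████  ███    ████    █
█ ██████ █ ██            █
█ █████                  █
██████████████████████████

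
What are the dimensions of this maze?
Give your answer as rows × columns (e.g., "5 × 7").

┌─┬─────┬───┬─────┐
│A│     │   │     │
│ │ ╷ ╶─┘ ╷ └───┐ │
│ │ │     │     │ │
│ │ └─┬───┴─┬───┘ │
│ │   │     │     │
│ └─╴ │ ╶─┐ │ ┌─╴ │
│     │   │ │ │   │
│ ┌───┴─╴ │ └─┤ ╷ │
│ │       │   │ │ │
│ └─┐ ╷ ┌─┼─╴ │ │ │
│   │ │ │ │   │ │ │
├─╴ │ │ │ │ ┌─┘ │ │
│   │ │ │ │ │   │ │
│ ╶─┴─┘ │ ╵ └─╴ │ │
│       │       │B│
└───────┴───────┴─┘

Counting the maze dimensions:
Rows (vertical): 8
Columns (horizontal): 9
Dimensions: 8 × 9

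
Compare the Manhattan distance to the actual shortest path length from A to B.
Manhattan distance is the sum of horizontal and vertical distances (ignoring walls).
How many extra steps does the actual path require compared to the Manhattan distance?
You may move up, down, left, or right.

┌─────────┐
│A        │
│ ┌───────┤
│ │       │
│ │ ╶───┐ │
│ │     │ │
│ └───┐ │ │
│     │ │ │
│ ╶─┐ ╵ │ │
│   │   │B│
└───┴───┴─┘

Manhattan distance: |4 - 0| + |4 - 0| = 8
Actual path length: 18
Extra steps: 18 - 8 = 10

Solution:

┌─────────┐
│A        │
│ ┌───────┤
│↓│↱ → → ↓│
│ │ ╶───┐ │
│↓│↑ ← ↰│↓│
│ └───┐ │ │
│↳ → ↓│↑│↓│
│ ╶─┐ ╵ │ │
│   │↳ ↑│B│
└───┴───┴─┘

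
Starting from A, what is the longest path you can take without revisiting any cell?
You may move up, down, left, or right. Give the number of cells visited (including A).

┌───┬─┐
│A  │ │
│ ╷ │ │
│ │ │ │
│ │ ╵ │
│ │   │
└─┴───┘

Finding longest simple path using DFS:
Start: (0, 0)
Longest path visits 7 cells
Path: A → right → down → down → right → up → up

Solution:

┌───┬─┐
│A ↓│B│
│ ╷ │ │
│ │↓│↑│
│ │ ╵ │
│ │↳ ↑│
└─┴───┘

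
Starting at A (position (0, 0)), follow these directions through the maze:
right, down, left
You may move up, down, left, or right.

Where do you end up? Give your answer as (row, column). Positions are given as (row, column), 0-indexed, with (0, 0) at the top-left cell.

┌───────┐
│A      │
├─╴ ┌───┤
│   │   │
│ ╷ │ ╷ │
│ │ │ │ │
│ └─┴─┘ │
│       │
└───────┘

Following directions step by step:
Start: (0, 0)
  right: (0, 0) → (0, 1)
  down: (0, 1) → (1, 1)
  left: (1, 1) → (1, 0)
Final position: (1, 0)

Path taken:

┌───────┐
│A ↓    │
├─╴ ┌───┤
│B ↲│   │
│ ╷ │ ╷ │
│ │ │ │ │
│ └─┴─┘ │
│       │
└───────┘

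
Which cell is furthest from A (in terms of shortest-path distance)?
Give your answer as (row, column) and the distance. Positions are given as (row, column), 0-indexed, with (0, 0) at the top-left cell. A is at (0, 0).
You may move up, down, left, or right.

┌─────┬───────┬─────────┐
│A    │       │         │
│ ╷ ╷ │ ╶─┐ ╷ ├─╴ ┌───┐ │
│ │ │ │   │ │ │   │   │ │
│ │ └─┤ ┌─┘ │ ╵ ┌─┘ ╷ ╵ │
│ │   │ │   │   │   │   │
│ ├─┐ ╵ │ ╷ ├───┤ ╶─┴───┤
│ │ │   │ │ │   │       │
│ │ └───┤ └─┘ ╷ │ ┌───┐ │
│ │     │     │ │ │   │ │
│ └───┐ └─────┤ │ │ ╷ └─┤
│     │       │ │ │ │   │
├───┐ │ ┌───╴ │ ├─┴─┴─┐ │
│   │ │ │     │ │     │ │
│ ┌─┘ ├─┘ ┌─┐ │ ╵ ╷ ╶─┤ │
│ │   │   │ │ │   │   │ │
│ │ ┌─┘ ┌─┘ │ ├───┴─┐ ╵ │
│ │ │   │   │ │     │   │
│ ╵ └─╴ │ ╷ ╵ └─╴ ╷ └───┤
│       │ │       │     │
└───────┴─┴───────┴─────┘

Computing BFS distances from A to all cells:
Furthest cell: (5, 9)
Distance: 38 steps

Path from A to the furthest cell:

┌─────┬───────┬─────────┐
│A ↓  │↱ → ↓  │         │
│ ╷ ╷ │ ╶─┐ ╷ ├─╴ ┌───┐ │
│ │↓│ │↑  │↓│ │   │   │ │
│ │ └─┤ ┌─┘ │ ╵ ┌─┘ ╷ ╵ │
│ │↳ ↓│↑│↓ ↲│   │   │   │
│ ├─┐ ╵ │ ╷ ├───┤ ╶─┴───┤
│ │ │↳ ↑│↓│ │↱ ↓│       │
│ │ └───┤ └─┘ ╷ │ ┌───┐ │
│ │     │↳ → ↑│↓│ │↓ ↰│ │
│ └───┐ └─────┤ │ │ ╷ └─┤
│     │       │↓│ │B│↑ ↰│
├───┐ │ ┌───╴ │ ├─┴─┴─┐ │
│   │ │ │     │↓│↱ ↓  │↑│
│ ┌─┘ ├─┘ ┌─┐ │ ╵ ╷ ╶─┤ │
│ │   │   │ │ │↳ ↑│↳ ↓│↑│
│ │ ┌─┘ ┌─┘ │ ├───┴─┐ ╵ │
│ │ │   │   │ │     │↳ ↑│
│ ╵ └─╴ │ ╷ ╵ └─╴ ╷ └───┤
│       │ │       │     │
└───────┴─┴───────┴─────┘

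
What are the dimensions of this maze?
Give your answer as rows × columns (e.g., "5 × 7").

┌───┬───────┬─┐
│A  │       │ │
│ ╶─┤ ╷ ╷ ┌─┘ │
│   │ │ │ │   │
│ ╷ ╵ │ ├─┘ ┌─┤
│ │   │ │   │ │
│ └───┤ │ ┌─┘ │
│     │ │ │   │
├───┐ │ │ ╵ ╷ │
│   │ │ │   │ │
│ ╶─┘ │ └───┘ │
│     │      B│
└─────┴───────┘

Counting the maze dimensions:
Rows (vertical): 6
Columns (horizontal): 7
Dimensions: 6 × 7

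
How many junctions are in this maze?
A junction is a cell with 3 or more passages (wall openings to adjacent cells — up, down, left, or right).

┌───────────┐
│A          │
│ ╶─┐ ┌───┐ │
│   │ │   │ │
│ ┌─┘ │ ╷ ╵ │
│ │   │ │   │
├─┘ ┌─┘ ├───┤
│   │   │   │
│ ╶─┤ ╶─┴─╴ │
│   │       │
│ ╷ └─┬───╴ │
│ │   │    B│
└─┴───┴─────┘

Checking each cell for number of passages:

Junctions found (3+ passages):
  (0, 2): 3 passages
  (1, 0): 3 passages
  (4, 0): 3 passages
  (4, 5): 3 passages
Total junctions: 4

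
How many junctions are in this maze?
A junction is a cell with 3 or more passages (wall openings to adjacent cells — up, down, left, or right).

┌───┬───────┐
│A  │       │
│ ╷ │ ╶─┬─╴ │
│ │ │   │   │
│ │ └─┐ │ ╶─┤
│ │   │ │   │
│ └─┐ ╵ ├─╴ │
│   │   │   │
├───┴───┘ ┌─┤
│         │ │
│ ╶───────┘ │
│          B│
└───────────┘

Checking each cell for number of passages:

Junctions found (3+ passages):
Total junctions: 0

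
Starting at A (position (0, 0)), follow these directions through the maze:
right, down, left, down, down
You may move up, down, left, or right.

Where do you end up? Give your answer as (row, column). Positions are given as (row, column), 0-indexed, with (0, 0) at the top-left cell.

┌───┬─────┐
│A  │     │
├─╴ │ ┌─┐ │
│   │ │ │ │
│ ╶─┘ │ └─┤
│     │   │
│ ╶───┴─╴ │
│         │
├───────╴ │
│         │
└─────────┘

Following directions step by step:
Start: (0, 0)
  right: (0, 0) → (0, 1)
  down: (0, 1) → (1, 1)
  left: (1, 1) → (1, 0)
  down: (1, 0) → (2, 0)
  down: (2, 0) → (3, 0)
Final position: (3, 0)

Path taken:

┌───┬─────┐
│A ↓│     │
├─╴ │ ┌─┐ │
│↓ ↲│ │ │ │
│ ╶─┘ │ └─┤
│↓    │   │
│ ╶───┴─╴ │
│B        │
├───────╴ │
│         │
└─────────┘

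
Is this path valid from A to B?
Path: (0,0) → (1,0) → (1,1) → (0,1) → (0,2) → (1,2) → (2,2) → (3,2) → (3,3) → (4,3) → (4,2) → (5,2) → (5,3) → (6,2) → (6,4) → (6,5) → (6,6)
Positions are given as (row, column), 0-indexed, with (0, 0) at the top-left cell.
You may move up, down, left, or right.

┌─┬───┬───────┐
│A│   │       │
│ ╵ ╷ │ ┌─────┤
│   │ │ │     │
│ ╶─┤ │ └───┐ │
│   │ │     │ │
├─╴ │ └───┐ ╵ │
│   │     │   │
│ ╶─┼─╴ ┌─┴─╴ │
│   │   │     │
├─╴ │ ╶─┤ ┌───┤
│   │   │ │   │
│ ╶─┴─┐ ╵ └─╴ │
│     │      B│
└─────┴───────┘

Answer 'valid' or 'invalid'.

Checking path validity:
Result: Invalid move at step 13: cannot move from (5, 3) to (6, 2).

invalid

Correct solution:

┌─┬───┬───────┐
│A│↱ ↓│       │
│ ╵ ╷ │ ┌─────┤
│↳ ↑│↓│ │     │
│ ╶─┤ │ └───┐ │
│   │↓│     │ │
├─╴ │ └───┐ ╵ │
│   │↳ ↓  │   │
│ ╶─┼─╴ ┌─┴─╴ │
│   │↓ ↲│     │
├─╴ │ ╶─┤ ┌───┤
│   │↳ ↓│ │   │
│ ╶─┴─┐ ╵ └─╴ │
│     │↳ → → B│
└─────┴───────┘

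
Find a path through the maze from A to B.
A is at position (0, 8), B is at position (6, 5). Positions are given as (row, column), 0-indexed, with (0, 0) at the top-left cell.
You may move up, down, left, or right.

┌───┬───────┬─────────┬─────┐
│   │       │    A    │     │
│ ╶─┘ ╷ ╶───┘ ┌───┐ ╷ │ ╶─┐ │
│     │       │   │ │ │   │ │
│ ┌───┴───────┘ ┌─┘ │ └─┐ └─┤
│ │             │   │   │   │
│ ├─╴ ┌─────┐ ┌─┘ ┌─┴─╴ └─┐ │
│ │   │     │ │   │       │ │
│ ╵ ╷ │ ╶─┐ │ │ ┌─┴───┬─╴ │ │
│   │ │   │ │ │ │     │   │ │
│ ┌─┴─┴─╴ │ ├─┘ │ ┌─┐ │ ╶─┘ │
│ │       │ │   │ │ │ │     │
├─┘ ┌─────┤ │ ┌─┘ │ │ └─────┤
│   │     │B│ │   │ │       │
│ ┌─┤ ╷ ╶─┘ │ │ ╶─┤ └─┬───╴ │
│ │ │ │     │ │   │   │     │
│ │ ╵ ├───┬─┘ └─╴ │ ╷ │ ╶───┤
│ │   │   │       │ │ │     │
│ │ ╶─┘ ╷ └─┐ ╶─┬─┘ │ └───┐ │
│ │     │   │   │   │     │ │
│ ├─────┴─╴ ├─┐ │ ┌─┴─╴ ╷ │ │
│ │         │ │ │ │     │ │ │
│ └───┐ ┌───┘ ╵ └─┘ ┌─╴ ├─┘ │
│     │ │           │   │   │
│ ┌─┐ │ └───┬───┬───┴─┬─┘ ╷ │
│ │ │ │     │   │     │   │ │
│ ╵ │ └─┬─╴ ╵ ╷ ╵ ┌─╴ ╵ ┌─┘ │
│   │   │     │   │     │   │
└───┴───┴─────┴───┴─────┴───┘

Finding the shortest path from (0, 8) to (6, 5):
Path length: 73 steps
Directions: right → down → down → left → down → left → down → down → left → down → down → down → right → right → up → left → up → right → up → up → right → right → down → down → right → right → right → down → left → left → down → right → right → down → down → down → left → down → left → down → left → up → left → left → down → left → up → left → down → left → up → left → left → up → up → right → right → up → left → up → left → down → left → left → up → right → up → up → right → down → right → right → up

Solution:

┌───┬───────┬─────────┬─────┐
│   │       │    A ↓  │     │
│ ╶─┘ ╷ ╶───┘ ┌───┐ ╷ │ ╶─┐ │
│     │       │   │↓│ │   │ │
│ ┌───┴───────┘ ┌─┘ │ └─┐ └─┤
│ │             │↓ ↲│   │   │
│ ├─╴ ┌─────┐ ┌─┘ ┌─┴─╴ └─┐ │
│ │   │     │ │↓ ↲│       │ │
│ ╵ ╷ │ ╶─┐ │ │ ┌─┴───┬─╴ │ │
│   │ │   │ │ │↓│↱ → ↓│   │ │
│ ┌─┴─┴─╴ │ ├─┘ │ ┌─┐ │ ╶─┘ │
│ │       │ │↓ ↲│↑│ │↓│     │
├─┘ ┌─────┤ │ ┌─┘ │ │ └─────┤
│   │↱ ↓  │B│↓│↱ ↑│ │↳ → → ↓│
│ ┌─┤ ╷ ╶─┘ │ │ ╶─┤ └─┬───╴ │
│ │ │↑│↳ → ↑│↓│↑ ↰│   │↓ ← ↲│
│ │ ╵ ├───┬─┘ └─╴ │ ╷ │ ╶───┤
│ │↱ ↑│↓ ↰│  ↳ → ↑│ │ │↳ → ↓│
│ │ ╶─┘ ╷ └─┐ ╶─┬─┘ │ └───┐ │
│ │↑ ← ↲│↑ ↰│   │   │     │↓│
│ ├─────┴─╴ ├─┐ │ ┌─┴─╴ ╷ │ │
│ │    ↱ → ↑│ │ │ │     │ │↓│
│ └───┐ ┌───┘ ╵ └─┘ ┌─╴ ├─┘ │
│     │↑│           │   │↓ ↲│
│ ┌─┐ │ └───┬───┬───┴─┬─┘ ╷ │
│ │ │ │↑ ← ↰│↓ ↰│↓ ← ↰│↓ ↲│ │
│ ╵ │ └─┬─╴ ╵ ╷ ╵ ┌─╴ ╵ ┌─┘ │
│   │   │  ↑ ↲│↑ ↲│  ↑ ↲│   │
└───┴───┴─────┴───┴─────┴───┘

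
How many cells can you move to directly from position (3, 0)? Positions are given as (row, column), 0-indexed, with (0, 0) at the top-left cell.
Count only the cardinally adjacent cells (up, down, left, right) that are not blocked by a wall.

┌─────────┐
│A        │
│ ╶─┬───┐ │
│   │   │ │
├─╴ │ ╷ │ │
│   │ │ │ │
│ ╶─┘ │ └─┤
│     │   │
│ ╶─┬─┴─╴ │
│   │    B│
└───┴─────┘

Checking passable neighbors of (3, 0):
Neighbors: (2, 0), (4, 0), (3, 1)
Count: 3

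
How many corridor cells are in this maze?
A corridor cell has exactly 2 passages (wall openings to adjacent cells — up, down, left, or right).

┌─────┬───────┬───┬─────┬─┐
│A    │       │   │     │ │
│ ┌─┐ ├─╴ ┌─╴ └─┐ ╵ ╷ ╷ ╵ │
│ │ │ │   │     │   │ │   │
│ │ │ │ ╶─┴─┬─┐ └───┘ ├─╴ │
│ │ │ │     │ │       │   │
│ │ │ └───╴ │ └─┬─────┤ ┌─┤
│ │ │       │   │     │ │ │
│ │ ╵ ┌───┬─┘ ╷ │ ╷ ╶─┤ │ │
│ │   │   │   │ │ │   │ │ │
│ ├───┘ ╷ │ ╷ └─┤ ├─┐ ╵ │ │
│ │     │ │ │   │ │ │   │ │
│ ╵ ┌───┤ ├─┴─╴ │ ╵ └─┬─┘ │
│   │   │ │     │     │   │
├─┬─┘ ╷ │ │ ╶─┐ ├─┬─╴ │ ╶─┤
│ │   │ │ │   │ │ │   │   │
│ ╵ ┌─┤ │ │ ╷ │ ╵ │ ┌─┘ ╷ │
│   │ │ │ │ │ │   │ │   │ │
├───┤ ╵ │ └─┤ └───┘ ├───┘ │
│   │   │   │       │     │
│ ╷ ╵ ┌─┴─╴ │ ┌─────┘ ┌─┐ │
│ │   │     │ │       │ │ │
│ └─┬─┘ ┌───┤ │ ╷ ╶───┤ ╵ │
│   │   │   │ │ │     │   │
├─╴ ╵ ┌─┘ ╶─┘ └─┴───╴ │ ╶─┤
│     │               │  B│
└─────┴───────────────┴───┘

Counting cells with exactly 2 passages:
Total corridor cells: 127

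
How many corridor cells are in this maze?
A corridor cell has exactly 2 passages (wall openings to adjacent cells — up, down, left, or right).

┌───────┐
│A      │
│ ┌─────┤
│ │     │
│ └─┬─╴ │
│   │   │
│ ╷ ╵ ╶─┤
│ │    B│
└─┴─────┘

Counting cells with exactly 2 passages:
Total corridor cells: 10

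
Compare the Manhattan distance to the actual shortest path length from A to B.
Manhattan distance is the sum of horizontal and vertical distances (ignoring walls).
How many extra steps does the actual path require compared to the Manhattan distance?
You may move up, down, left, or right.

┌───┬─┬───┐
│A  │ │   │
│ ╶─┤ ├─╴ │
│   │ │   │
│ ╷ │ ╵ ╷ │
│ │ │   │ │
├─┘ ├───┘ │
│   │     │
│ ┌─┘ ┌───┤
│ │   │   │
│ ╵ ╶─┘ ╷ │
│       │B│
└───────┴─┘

Manhattan distance: |5 - 0| + |4 - 0| = 9
Actual path length: 13
Extra steps: 13 - 9 = 4

Solution:

┌───┬─┬───┐
│A  │ │   │
│ ╶─┤ ├─╴ │
│↳ ↓│ │   │
│ ╷ │ ╵ ╷ │
│ │↓│   │ │
├─┘ ├───┘ │
│↓ ↲│     │
│ ┌─┘ ┌───┤
│↓│   │↱ ↓│
│ ╵ ╶─┘ ╷ │
│↳ → → ↑│B│
└───────┴─┘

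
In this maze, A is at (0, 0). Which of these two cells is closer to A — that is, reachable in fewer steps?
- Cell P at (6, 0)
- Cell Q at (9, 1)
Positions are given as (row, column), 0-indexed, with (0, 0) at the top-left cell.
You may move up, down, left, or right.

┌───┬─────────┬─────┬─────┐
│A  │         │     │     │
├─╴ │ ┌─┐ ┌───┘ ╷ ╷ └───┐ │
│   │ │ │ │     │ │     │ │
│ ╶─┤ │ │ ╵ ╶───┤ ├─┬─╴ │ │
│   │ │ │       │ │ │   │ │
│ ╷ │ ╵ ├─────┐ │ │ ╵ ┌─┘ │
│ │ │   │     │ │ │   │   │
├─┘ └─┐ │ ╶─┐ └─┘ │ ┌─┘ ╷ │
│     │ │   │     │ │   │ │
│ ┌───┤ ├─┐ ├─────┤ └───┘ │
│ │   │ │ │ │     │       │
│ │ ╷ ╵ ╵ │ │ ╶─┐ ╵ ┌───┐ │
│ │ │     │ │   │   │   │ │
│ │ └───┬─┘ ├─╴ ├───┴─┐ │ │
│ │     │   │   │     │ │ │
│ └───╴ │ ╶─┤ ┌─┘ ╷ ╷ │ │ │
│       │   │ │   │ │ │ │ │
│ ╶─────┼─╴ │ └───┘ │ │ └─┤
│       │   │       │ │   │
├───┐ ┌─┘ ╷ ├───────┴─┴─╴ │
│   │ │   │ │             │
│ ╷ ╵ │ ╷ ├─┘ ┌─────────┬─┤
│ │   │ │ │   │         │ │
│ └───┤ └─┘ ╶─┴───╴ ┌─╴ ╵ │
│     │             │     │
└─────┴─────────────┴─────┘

Shortest path A → P at (6, 0): 10 steps
Shortest path A → Q at (9, 1): 14 steps

P is closer (10 steps vs 14 steps).

Path to P:

┌───┬─────────┬─────┬─────┐
│A ↓│         │     │     │
├─╴ │ ┌─┐ ┌───┘ ╷ ╷ └───┐ │
│↓ ↲│ │ │ │     │ │     │ │
│ ╶─┤ │ │ ╵ ╶───┤ ├─┬─╴ │ │
│↳ ↓│ │ │       │ │ │   │ │
│ ╷ │ ╵ ├─────┐ │ │ ╵ ┌─┘ │
│ │↓│   │     │ │ │   │   │
├─┘ └─┐ │ ╶─┐ └─┘ │ ┌─┘ ╷ │
│↓ ↲  │ │   │     │ │   │ │
│ ┌───┤ ├─┐ ├─────┤ └───┘ │
│↓│   │ │ │ │     │       │
│ │ ╷ ╵ ╵ │ │ ╶─┐ ╵ ┌───┐ │
│P│ │     │ │   │   │   │ │
│ │ └───┬─┘ ├─╴ ├───┴─┐ │ │
│ │     │   │   │     │ │ │
│ └───╴ │ ╶─┤ ┌─┘ ╷ ╷ │ │ │
│       │   │ │   │ │ │ │ │
│ ╶─────┼─╴ │ └───┘ │ │ └─┤
│       │   │       │ │   │
├───┐ ┌─┘ ╷ ├───────┴─┴─╴ │
│   │ │   │ │             │
│ ╷ ╵ │ ╷ ├─┘ ┌─────────┬─┤
│ │   │ │ │   │         │ │
│ └───┤ └─┘ ╶─┴───╴ ┌─╴ ╵ │
│     │             │     │
└─────┴─────────────┴─────┘

Path to Q:

┌───┬─────────┬─────┬─────┐
│A ↓│         │     │     │
├─╴ │ ┌─┐ ┌───┘ ╷ ╷ └───┐ │
│↓ ↲│ │ │ │     │ │     │ │
│ ╶─┤ │ │ ╵ ╶───┤ ├─┬─╴ │ │
│↳ ↓│ │ │       │ │ │   │ │
│ ╷ │ ╵ ├─────┐ │ │ ╵ ┌─┘ │
│ │↓│   │     │ │ │   │   │
├─┘ └─┐ │ ╶─┐ └─┘ │ ┌─┘ ╷ │
│↓ ↲  │ │   │     │ │   │ │
│ ┌───┤ ├─┐ ├─────┤ └───┘ │
│↓│   │ │ │ │     │       │
│ │ ╷ ╵ ╵ │ │ ╶─┐ ╵ ┌───┐ │
│↓│ │     │ │   │   │   │ │
│ │ └───┬─┘ ├─╴ ├───┴─┐ │ │
│↓│     │   │   │     │ │ │
│ └───╴ │ ╶─┤ ┌─┘ ╷ ╷ │ │ │
│↓      │   │ │   │ │ │ │ │
│ ╶─────┼─╴ │ └───┘ │ │ └─┤
│↳ Q    │   │       │ │   │
├───┐ ┌─┘ ╷ ├───────┴─┴─╴ │
│   │ │   │ │             │
│ ╷ ╵ │ ╷ ├─┘ ┌─────────┬─┤
│ │   │ │ │   │         │ │
│ └───┤ └─┘ ╶─┴───╴ ┌─╴ ╵ │
│     │             │     │
└─────┴─────────────┴─────┘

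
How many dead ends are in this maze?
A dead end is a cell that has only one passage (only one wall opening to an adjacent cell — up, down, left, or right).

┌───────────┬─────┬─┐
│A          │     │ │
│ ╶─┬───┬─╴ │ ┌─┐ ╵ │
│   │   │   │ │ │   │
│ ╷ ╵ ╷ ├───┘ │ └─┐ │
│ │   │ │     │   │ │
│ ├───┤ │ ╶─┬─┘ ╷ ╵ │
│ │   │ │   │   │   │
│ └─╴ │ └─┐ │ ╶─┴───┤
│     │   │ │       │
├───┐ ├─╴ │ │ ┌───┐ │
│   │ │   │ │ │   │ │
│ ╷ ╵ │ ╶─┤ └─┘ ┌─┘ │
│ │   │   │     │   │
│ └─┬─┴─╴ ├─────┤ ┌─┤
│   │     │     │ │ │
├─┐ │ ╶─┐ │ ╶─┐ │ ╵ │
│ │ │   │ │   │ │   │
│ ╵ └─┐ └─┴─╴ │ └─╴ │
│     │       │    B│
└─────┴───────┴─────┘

Checking each cell for number of passages:

Dead ends found at positions:
  (0, 9)
  (1, 4)
  (1, 7)
  (3, 1)
  (5, 6)
  (5, 8)
  (7, 9)
  (8, 0)
  (8, 4)
  (9, 2)
Total dead ends: 10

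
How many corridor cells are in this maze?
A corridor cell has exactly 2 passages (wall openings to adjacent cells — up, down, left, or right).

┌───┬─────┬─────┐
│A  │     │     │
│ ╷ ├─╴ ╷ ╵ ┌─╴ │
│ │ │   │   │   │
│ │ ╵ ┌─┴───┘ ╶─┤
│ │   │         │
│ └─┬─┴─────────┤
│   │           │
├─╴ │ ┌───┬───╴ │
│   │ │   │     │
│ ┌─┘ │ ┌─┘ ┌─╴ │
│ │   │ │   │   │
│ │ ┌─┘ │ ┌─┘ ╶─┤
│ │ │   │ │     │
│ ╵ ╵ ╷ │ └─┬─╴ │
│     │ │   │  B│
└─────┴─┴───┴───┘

Counting cells with exactly 2 passages:
Total corridor cells: 50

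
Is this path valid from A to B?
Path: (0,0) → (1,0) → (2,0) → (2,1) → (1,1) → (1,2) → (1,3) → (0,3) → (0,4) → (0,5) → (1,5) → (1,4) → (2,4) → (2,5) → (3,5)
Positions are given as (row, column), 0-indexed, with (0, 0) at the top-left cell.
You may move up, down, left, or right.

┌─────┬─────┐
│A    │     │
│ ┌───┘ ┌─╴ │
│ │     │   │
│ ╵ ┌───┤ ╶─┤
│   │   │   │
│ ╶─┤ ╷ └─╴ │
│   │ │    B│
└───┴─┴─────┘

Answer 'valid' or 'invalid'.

Checking path validity:
Result: All consecutive moves are passable.

valid

Correct solution:

┌─────┬─────┐
│A    │↱ → ↓│
│ ┌───┘ ┌─╴ │
│↓│↱ → ↑│↓ ↲│
│ ╵ ┌───┤ ╶─┤
│↳ ↑│   │↳ ↓│
│ ╶─┤ ╷ └─╴ │
│   │ │    B│
└───┴─┴─────┘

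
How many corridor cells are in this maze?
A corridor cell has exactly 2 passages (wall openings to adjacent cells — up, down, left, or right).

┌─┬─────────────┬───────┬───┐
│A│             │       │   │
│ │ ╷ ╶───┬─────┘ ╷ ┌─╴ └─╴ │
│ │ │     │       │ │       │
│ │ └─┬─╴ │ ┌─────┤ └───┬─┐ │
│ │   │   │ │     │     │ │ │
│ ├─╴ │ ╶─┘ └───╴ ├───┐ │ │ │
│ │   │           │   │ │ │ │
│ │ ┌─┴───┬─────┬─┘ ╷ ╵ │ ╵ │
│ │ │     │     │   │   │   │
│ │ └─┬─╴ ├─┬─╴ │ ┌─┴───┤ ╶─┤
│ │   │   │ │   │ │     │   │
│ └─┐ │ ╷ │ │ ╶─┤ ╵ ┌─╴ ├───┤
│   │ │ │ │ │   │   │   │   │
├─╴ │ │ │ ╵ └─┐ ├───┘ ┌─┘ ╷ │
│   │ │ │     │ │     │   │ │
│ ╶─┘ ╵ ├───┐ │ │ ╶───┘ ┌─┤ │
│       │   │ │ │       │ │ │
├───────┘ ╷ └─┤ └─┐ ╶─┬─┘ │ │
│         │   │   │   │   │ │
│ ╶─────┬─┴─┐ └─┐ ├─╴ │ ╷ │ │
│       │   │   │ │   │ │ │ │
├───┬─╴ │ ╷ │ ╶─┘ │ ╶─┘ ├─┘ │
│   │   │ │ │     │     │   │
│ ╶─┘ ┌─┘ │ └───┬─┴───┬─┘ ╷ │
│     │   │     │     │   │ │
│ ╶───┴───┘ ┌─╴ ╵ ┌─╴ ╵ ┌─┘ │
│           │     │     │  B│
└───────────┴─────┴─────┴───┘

Counting cells with exactly 2 passages:
Total corridor cells: 160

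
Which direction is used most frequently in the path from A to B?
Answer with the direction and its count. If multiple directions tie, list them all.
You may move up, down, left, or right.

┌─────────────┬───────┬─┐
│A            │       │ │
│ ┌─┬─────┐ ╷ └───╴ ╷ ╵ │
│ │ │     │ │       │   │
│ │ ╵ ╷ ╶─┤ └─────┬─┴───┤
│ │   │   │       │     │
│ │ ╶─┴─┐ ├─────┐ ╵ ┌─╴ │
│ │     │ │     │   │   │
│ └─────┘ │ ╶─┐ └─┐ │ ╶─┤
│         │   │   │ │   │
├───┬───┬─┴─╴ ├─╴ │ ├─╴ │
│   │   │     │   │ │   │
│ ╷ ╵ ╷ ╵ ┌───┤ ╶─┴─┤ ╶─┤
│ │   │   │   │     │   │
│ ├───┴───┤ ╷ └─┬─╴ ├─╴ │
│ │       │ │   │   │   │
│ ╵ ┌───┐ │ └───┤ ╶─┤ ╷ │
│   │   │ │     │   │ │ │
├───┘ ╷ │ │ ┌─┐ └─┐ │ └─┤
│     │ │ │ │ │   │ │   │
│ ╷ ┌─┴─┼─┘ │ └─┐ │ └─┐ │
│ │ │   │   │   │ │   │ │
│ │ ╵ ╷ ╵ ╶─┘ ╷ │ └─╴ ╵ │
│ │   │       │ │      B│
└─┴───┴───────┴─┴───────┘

Directions: right, right, right, right, right, down, down, right, right, right, down, right, up, right, right, down, left, down, right, down, left, down, right, down, left, down, down, right, down, down
Counts: {'right': 14, 'down': 12, 'up': 1, 'left': 3}
Most common: right (14 times)

Solution:

┌─────────────┬───────┬─┐
│A → → → → ↓  │       │ │
│ ┌─┬─────┐ ╷ └───╴ ╷ ╵ │
│ │ │     │↓│       │   │
│ │ ╵ ╷ ╶─┤ └─────┬─┴───┤
│ │   │   │↳ → → ↓│↱ → ↓│
│ │ ╶─┴─┐ ├─────┐ ╵ ┌─╴ │
│ │     │ │     │↳ ↑│↓ ↲│
│ └─────┘ │ ╶─┐ └─┐ │ ╶─┤
│         │   │   │ │↳ ↓│
├───┬───┬─┴─╴ ├─╴ │ ├─╴ │
│   │   │     │   │ │↓ ↲│
│ ╷ ╵ ╷ ╵ ┌───┤ ╶─┴─┤ ╶─┤
│ │   │   │   │     │↳ ↓│
│ ├───┴───┤ ╷ └─┬─╴ ├─╴ │
│ │       │ │   │   │↓ ↲│
│ ╵ ┌───┐ │ └───┤ ╶─┤ ╷ │
│   │   │ │     │   │↓│ │
├───┘ ╷ │ │ ┌─┐ └─┐ │ └─┤
│     │ │ │ │ │   │ │↳ ↓│
│ ╷ ┌─┴─┼─┘ │ └─┐ │ └─┐ │
│ │ │   │   │   │ │   │↓│
│ │ ╵ ╷ ╵ ╶─┘ ╷ │ └─╴ ╵ │
│ │   │       │ │      B│
└─┴───┴───────┴─┴───────┘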